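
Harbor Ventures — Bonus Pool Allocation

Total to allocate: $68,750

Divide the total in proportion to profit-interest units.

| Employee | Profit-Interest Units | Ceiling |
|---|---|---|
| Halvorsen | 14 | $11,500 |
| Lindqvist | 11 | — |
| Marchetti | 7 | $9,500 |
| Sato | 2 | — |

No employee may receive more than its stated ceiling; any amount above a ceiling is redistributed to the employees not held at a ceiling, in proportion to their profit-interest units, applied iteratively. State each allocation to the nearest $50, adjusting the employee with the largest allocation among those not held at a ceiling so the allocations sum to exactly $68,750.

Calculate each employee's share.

Halvorsen: $11,500 · Lindqvist: $40,400 · Marchetti: $9,500 · Sato: $7,350

Total profit-interest units = 34.
Pro-rata shares before constraints: Halvorsen 28,308.82; Lindqvist 22,242.65; Marchetti 14,154.41; Sato 4,044.12.
Capped: Halvorsen ($11,500), Marchetti ($9,500); remaining pool $47,750 reallocated over remaining profit-interest units 13.
Shares after redistribution: Lindqvist 40,403.85 → $40,400; Sato 7,346.15 → $7,350.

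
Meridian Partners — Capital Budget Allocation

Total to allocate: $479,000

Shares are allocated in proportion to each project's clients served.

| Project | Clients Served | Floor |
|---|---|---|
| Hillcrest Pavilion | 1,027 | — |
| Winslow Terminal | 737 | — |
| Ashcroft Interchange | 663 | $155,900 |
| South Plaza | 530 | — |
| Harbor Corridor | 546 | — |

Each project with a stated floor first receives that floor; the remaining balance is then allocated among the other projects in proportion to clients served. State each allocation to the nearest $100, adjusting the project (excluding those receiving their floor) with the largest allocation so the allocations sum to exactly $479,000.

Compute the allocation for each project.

Hillcrest Pavilion: $116,900 · Winslow Terminal: $83,800 · Ashcroft Interchange: $155,900 · South Plaza: $60,300 · Harbor Corridor: $62,100

Guaranteed amounts: Ashcroft Interchange $155,900. Residual $323,100.
Residual split over remaining clients served 2,840: Hillcrest Pavilion 116,839.33 → $116,800; Winslow Terminal 83,846.73 → $83,800; South Plaza 60,296.83 → $60,300; Harbor Corridor 62,117.11 → $62,100.
Rounding difference +$100 applied to Hillcrest Pavilion → $116,900.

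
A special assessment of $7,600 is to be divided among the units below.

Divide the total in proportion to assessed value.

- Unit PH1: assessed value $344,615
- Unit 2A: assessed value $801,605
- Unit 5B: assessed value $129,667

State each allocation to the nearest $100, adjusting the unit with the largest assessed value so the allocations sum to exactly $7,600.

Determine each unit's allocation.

Assessed value total: 1,275,887.
Proportional shares: Unit PH1 344,615/1,275,887 × $7,600 = 2,052.75; Unit 2A 801,605/1,275,887 × $7,600 = 4,774.87; Unit 5B 129,667/1,275,887 × $7,600 = 772.38.
Rounded to nearest $100: Unit PH1 $2,100; Unit 2A $4,800; Unit 5B $800. Sum = $7,700.
Difference $7,600 − $7,700 = −$100 applied to largest assessed value (Unit 2A): Unit 2A becomes $4,700.

Unit PH1: $2,100 | Unit 2A: $4,700 | Unit 5B: $800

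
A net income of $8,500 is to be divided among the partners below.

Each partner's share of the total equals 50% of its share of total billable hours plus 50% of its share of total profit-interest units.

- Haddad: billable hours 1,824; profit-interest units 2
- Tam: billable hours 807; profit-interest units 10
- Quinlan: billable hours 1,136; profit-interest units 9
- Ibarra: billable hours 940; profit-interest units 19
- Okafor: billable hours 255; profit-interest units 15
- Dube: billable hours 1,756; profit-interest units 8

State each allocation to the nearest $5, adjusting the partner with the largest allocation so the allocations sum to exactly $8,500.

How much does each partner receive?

Billable hours total 6,718; profit-interest units total 63.
Combined weights (50% billable hours + 50% profit-interest units): Haddad 0.1516; Tam 0.1394; Quinlan 0.1560; Ibarra 0.2208; Okafor 0.1380; Dube 0.1942.
Unrounded shares: Haddad 1,288.84; Tam 1,185.13; Quinlan 1,325.81; Ibarra 1,876.42; Okafor 1,173.23; Dube 1,650.58.
After rounding ($5): Haddad $1,290; Tam $1,185; Quinlan $1,325; Ibarra $1,875; Okafor $1,175; Dube $1,650. Sum = $8,500.
Rounded total matches; no reconciliation needed.

Haddad: $1,290 · Tam: $1,185 · Quinlan: $1,325 · Ibarra: $1,875 · Okafor: $1,175 · Dube: $1,650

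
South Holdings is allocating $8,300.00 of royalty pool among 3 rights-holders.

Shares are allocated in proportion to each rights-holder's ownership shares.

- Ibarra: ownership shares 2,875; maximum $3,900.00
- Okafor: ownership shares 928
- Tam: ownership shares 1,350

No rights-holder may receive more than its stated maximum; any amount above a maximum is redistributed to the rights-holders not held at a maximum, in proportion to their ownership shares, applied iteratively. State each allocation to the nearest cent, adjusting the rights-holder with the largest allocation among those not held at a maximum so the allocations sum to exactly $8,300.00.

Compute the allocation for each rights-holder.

Ownership shares total: 5,153.
Pro-rata shares before constraints: Ibarra 4,630.7976; Okafor 1,494.7409; Tam 2,174.4615.
Capped: Ibarra ($3,900.00); balance $4,400.00 reallocated over remaining ownership shares 2,278.
Redistributed shares: Okafor 1,792.4495 → $1,792.45; Tam 2,607.5505 → $2,607.55.

Ibarra: $3,900.00 | Okafor: $1,792.45 | Tam: $2,607.55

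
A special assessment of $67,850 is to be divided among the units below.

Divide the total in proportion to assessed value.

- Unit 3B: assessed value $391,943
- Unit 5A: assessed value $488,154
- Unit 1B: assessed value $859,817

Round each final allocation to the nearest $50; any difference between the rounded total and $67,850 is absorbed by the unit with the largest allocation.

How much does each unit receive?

Combined assessed value = 1,739,914.
Pro-rata amounts: Unit 3B 391,943/1,739,914 × $67,850 = 15,284.28; Unit 5A 488,154/1,739,914 × $67,850 = 19,036.14; Unit 1B 859,817/1,739,914 × $67,850 = 33,529.58.
At nearest $50: Unit 3B $15,300; Unit 5A $19,050; Unit 1B $33,550. Sum = $67,900.
Difference $67,850 − $67,900 = −$50 applied to largest allocation (Unit 1B): Unit 1B becomes $33,500.

Unit 3B: $15,300; Unit 5A: $19,050; Unit 1B: $33,500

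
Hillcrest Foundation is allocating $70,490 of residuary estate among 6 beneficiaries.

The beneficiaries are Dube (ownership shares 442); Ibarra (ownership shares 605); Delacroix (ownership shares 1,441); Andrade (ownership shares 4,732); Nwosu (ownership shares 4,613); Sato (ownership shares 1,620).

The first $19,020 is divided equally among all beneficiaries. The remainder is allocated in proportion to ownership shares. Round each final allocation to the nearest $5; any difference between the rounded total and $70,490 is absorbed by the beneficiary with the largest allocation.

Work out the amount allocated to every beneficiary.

Dube: $4,860 | Ibarra: $5,485 | Delacroix: $8,685 | Andrade: $21,270 | Nwosu: $20,820 | Sato: $9,370

$19,020 shared equally gives $3,170 per beneficiary.
Remainder $51,470 by ownership shares (total 13,453): Dube 1,691.05 → $1,690; Ibarra 2,314.68 → $2,315; Delacroix 5,513.14 → $5,515; Andrade 18,104.22 → $18,105; Nwosu 17,648.93 → $17,650; Sato 6,197.98 → $6,200.
Rounding difference −$5 on remainder applied to Andrade.
Totals: Dube $3,170 + $1,690 = $4,860; Ibarra $3,170 + $2,315 = $5,485; Delacroix $3,170 + $5,515 = $8,685; Andrade $3,170 + $18,100 = $21,270; Nwosu $3,170 + $17,650 = $20,820; Sato $3,170 + $6,200 = $9,370.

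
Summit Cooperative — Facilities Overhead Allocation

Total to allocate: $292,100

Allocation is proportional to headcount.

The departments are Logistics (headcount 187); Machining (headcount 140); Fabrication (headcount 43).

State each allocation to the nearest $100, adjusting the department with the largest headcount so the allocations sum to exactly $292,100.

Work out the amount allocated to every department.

Headcount total: 370.
Unrounded shares: Logistics 187/370 × $292,100 = 147,628.92; Machining 140/370 × $292,100 = 110,524.32; Fabrication 43/370 × $292,100 = 33,946.76.
After rounding ($100): Logistics $147,600; Machining $110,500; Fabrication $33,900. Sum = $292,000.
Difference $292,100 − $292,000 = +$100 applied to largest headcount (Logistics): Logistics becomes $147,700.

Logistics: $147,700; Machining: $110,500; Fabrication: $33,900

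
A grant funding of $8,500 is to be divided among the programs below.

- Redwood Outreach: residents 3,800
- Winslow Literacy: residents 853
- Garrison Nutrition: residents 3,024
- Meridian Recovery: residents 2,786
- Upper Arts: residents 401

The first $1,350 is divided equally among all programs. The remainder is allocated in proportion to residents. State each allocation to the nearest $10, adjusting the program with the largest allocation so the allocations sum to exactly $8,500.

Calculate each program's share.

Redwood Outreach: $2,780; Winslow Literacy: $830; Garrison Nutrition: $2,260; Meridian Recovery: $2,100; Upper Arts: $530

Equal tier: $1,350 ÷ 5 = $270 apiece.
Remainder $7,150 by residents (total 10,864): Redwood Outreach 2,500.92 → $2,500; Winslow Literacy 561.39 → $560; Garrison Nutrition 1,990.21 → $1,990; Meridian Recovery 1,833.57 → $1,830; Upper Arts 263.91 → $260.
Rounding difference +$10 on remainder applied to Redwood Outreach.
Totals: Redwood Outreach $270 + $2,510 = $2,780; Winslow Literacy $270 + $560 = $830; Garrison Nutrition $270 + $1,990 = $2,260; Meridian Recovery $270 + $1,830 = $2,100; Upper Arts $270 + $260 = $530.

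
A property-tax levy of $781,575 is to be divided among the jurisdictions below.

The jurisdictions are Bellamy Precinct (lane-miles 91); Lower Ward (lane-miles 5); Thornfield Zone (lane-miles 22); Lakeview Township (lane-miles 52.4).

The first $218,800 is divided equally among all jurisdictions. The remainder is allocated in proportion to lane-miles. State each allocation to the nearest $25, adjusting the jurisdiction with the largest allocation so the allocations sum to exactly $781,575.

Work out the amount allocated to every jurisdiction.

First tranche $218,800 split equally: $54,700 each.
Remainder $562,775 by lane-miles (total 170.4): Bellamy Precinct 300,542.99 → $300,550; Lower Ward 16,513.35 → $16,525; Thornfield Zone 72,658.74 → $72,650; Lakeview Township 173,059.92 → $173,050.
Totals: Bellamy Precinct $54,700 + $300,550 = $355,250; Lower Ward $54,700 + $16,525 = $71,225; Thornfield Zone $54,700 + $72,650 = $127,350; Lakeview Township $54,700 + $173,050 = $227,750.

Bellamy Precinct: $355,250; Lower Ward: $71,225; Thornfield Zone: $127,350; Lakeview Township: $227,750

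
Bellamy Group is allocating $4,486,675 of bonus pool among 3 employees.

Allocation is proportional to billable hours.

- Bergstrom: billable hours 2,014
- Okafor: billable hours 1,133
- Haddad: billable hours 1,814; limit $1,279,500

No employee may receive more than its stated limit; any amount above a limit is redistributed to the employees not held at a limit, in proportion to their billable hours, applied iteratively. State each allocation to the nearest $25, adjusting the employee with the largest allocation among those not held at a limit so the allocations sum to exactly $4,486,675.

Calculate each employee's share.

Combined billable hours = 4,961.
Pro-rata shares before constraints: Bergstrom 1,821,439.92; Okafor 1,024,673.00; Haddad 1,640,562.07.
Held at cap: Haddad ($1,279,500); balance $3,207,175 reallocated over remaining billable hours 3,147.
Remaining shares: Bergstrom 2,052,510.47 → $2,052,500; Okafor 1,154,664.53 → $1,154,675.

Bergstrom: $2,052,500 · Okafor: $1,154,675 · Haddad: $1,279,500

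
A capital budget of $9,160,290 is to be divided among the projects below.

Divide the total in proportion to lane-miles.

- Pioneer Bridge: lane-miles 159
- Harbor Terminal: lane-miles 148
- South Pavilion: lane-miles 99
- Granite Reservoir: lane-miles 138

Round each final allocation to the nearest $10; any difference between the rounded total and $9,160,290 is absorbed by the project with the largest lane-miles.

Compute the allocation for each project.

Pioneer Bridge: $2,677,360 · Harbor Terminal: $2,492,140 · South Pavilion: $1,667,040 · Granite Reservoir: $2,323,750

Sum of lane-miles: 159 + 148 + 99 + 138 = 544.
Proportional shares: Pioneer Bridge 2,677,364.17; Harbor Terminal 2,492,137.72; South Pavilion 1,667,038.07; Granite Reservoir 2,323,750.04.
Rounded to nearest $10: Pioneer Bridge $2,677,360; Harbor Terminal $2,492,140; South Pavilion $1,667,040; Granite Reservoir $2,323,750. Sum = $9,160,290.
No rounding difference to absorb.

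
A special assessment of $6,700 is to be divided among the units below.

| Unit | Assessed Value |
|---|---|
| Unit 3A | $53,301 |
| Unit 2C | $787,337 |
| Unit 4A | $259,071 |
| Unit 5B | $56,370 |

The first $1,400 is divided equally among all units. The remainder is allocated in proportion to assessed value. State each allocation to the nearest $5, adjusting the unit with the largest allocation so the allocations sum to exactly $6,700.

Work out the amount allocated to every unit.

$1,400 shared equally gives $350 per unit.
Remainder $5,300 by assessed value (total 1,156,079): Unit 3A 244.36 → $245; Unit 2C 3,609.52 → $3,610; Unit 4A 1,187.70 → $1,190; Unit 5B 258.43 → $260.
Rounding difference −$5 on remainder applied to Unit 2C.
Totals: Unit 3A $350 + $245 = $595; Unit 2C $350 + $3,605 = $3,955; Unit 4A $350 + $1,190 = $1,540; Unit 5B $350 + $260 = $610.

Unit 3A: $595 | Unit 2C: $3,955 | Unit 4A: $1,540 | Unit 5B: $610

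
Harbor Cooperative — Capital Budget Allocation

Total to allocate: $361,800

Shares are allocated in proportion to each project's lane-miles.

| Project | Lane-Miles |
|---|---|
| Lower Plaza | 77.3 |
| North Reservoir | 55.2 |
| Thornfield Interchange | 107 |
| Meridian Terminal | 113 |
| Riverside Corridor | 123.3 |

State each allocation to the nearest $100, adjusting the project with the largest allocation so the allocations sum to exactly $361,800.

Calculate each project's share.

Sum of lane-miles: 475.8.
Unrounded shares: Lower Plaza 77.3/475.8 × $361,800 = 58,779.19; North Reservoir 55.2/475.8 × $361,800 = 41,974.27; Thornfield Interchange 107/475.8 × $361,800 = 81,363.18; Meridian Terminal 113/475.8 × $361,800 = 85,925.60; Riverside Corridor 123.3/475.8 × $361,800 = 93,757.76.
At nearest $100: Lower Plaza $58,800; North Reservoir $42,000; Thornfield Interchange $81,400; Meridian Terminal $85,900; Riverside Corridor $93,800. Sum = $361,900.
Difference $361,800 − $361,900 = −$100 applied to largest allocation (Riverside Corridor): Riverside Corridor becomes $93,700.

Lower Plaza: $58,800; North Reservoir: $42,000; Thornfield Interchange: $81,400; Meridian Terminal: $85,900; Riverside Corridor: $93,700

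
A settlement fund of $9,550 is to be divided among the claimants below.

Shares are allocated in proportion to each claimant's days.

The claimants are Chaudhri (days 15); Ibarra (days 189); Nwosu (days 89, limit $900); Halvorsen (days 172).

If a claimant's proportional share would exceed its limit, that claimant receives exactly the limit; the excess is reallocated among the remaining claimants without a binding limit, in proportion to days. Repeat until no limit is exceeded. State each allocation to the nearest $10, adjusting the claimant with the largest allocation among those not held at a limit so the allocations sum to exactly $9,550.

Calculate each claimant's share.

Chaudhri: $350 · Ibarra: $4,340 · Nwosu: $900 · Halvorsen: $3,960

Days total: 465.
Unconstrained shares: Chaudhri 308.06; Ibarra 3,881.61; Nwosu 1,827.85; Halvorsen 3,532.47.
Cap binds for Nwosu ($900); residual $8,650 reallocated over remaining days 376.
Redistributed shares: Chaudhri 345.08 → $350; Ibarra 4,348.01 → $4,350; Halvorsen 3,956.91 → $3,960.
Rounding difference −$10 applied to Ibarra → $4,340.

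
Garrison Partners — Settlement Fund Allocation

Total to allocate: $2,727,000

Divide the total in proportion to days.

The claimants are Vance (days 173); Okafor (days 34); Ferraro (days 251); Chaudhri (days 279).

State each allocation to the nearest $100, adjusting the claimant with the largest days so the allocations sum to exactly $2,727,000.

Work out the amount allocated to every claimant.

Vance: $640,100 · Okafor: $125,800 · Ferraro: $928,700 · Chaudhri: $1,032,400

Total days = 173 + 34 + 251 + 279 = 737.
Proportional shares: Vance 640,123.47; Okafor 125,804.61; Ferraro 928,734.06; Chaudhri 1,032,337.86.
At nearest $100: Vance $640,100; Okafor $125,800; Ferraro $928,700; Chaudhri $1,032,300. Sum = $2,726,900.
Difference $2,727,000 − $2,726,900 = +$100 applied to largest days (Chaudhri): Chaudhri becomes $1,032,400.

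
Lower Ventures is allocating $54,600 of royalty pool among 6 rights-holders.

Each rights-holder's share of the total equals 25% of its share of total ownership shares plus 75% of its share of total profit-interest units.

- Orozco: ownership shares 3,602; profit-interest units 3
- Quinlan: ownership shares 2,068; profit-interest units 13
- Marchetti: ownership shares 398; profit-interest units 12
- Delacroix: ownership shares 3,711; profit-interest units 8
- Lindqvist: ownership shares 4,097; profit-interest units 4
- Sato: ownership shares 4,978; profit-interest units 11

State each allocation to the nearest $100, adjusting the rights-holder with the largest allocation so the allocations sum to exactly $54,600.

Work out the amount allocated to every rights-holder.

Totals — ownership shares 18,854, profit-interest units 51.
Blended shares (25% ownership shares + 75% profit-interest units): Orozco 0.0919; Quinlan 0.2186; Marchetti 0.1817; Delacroix 0.1669; Lindqvist 0.1131; Sato 0.2278.
Raw shares: Orozco 5,016.61; Quinlan 11,935.43; Marchetti 9,923.44; Delacroix 9,110.24; Lindqvist 6,177.93; Sato 12,436.35.
At nearest $100: Orozco $5,000; Quinlan $11,900; Marchetti $9,900; Delacroix $9,100; Lindqvist $6,200; Sato $12,400. Sum = $54,500.
Difference $54,600 − $54,500 = +$100 applied to largest allocation (Sato): Sato becomes $12,500.

Orozco: $5,000 · Quinlan: $11,900 · Marchetti: $9,900 · Delacroix: $9,100 · Lindqvist: $6,200 · Sato: $12,500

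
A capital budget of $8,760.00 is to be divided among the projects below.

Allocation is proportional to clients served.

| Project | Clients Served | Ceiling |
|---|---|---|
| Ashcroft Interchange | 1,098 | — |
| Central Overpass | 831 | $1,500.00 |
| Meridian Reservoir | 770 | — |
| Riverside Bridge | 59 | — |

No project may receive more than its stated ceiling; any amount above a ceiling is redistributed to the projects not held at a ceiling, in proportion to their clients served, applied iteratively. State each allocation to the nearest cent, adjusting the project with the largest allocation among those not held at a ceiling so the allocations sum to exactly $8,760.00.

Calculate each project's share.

Ashcroft Interchange: $4,136.73; Central Overpass: $1,500.00; Meridian Reservoir: $2,900.99; Riverside Bridge: $222.28

Clients served total: 2,758.
Unconstrained shares: Ashcroft Interchange 3,487.4837; Central Overpass 2,639.4344; Meridian Reservoir 2,445.6853; Riverside Bridge 187.3967.
Held at cap: Central Overpass ($1,500.00); remaining pool $7,260.00 reallocated over remaining clients served 1,927.
Remaining shares: Ashcroft Interchange 4,136.7307 → $4,136.73; Meridian Reservoir 2,900.9860 → $2,900.99; Riverside Bridge 222.2833 → $222.28.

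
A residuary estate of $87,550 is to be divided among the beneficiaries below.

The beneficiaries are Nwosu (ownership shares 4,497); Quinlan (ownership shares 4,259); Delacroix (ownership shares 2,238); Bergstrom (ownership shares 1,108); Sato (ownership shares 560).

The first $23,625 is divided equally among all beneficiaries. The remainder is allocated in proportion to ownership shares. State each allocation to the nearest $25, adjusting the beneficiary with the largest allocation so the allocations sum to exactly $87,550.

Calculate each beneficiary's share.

Nwosu: $27,425 · Quinlan: $26,225 · Delacroix: $16,025 · Bergstrom: $10,325 · Sato: $7,550

First tranche $23,625 split equally: $4,725 each.
Remainder $63,925 by ownership shares (total 12,662): Nwosu 22,703.42 → $22,700; Quinlan 21,501.86 → $21,500; Delacroix 11,298.70 → $11,300; Bergstrom 5,593.82 → $5,600; Sato 2,827.20 → $2,825.
Totals: Nwosu $4,725 + $22,700 = $27,425; Quinlan $4,725 + $21,500 = $26,225; Delacroix $4,725 + $11,300 = $16,025; Bergstrom $4,725 + $5,600 = $10,325; Sato $4,725 + $2,825 = $7,550.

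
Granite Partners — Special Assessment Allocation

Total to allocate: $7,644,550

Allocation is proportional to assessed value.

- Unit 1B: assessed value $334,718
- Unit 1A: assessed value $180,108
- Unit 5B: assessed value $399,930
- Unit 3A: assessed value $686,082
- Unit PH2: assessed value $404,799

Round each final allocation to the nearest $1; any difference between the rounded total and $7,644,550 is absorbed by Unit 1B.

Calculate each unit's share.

Total assessed value = 2,005,637.
Proportional shares: Unit 1B 334,718/2,005,637 × $7,644,550 = 1,275,788.43; Unit 1A 180,108/2,005,637 × $7,644,550 = 686,487.44; Unit 5B 399,930/2,005,637 × $7,644,550 = 1,524,346.07; Unit 3A 686,082/2,005,637 × $7,644,550 = 2,615,023.63; Unit PH2 404,799/2,005,637 × $7,644,550 = 1,542,904.42.
After rounding ($1): Unit 1B $1,275,788; Unit 1A $686,487; Unit 5B $1,524,346; Unit 3A $2,615,024; Unit PH2 $1,542,904. Sum = $7,644,549.
Difference $7,644,550 − $7,644,549 = +$1 applied to Unit 1B: Unit 1B becomes $1,275,789.

Unit 1B: $1,275,789 | Unit 1A: $686,487 | Unit 5B: $1,524,346 | Unit 3A: $2,615,024 | Unit PH2: $1,542,904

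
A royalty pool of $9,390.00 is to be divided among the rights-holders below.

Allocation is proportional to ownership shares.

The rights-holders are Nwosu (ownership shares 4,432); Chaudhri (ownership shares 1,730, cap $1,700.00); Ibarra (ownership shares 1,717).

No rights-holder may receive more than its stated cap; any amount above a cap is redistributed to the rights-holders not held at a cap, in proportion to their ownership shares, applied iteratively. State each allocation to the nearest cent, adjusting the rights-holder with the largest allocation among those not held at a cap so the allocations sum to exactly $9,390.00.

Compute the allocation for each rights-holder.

Combined ownership shares = 7,879.
Proportional shares (ignoring caps): Nwosu 5,281.9495; Chaudhri 2,061.7718; Ibarra 2,046.2787.
Capped: Chaudhri ($1,700.00); balance $7,690.00 reallocated over remaining ownership shares 6,149.
Remaining shares: Nwosu 5,542.7029 → $5,542.70; Ibarra 2,147.2971 → $2,147.30.

Nwosu: $5,542.70; Chaudhri: $1,700.00; Ibarra: $2,147.30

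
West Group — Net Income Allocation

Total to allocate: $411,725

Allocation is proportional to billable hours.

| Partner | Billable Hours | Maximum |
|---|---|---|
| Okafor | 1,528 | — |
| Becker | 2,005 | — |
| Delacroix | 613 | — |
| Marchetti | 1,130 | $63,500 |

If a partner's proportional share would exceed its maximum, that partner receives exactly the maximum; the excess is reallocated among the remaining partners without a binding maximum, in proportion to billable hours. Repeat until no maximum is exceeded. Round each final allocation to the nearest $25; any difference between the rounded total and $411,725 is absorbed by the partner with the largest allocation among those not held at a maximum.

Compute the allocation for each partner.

Sum of billable hours: 5,276.
Proportional shares (ignoring caps): Okafor 119,241.05; Becker 156,464.86; Delacroix 47,836.89; Marchetti 88,182.19.
Cap binds for Marchetti ($63,500); residual $348,225 reallocated over remaining billable hours 4,146.
Remaining shares: Okafor 128,337.63 → $128,350; Becker 168,401.14 → $168,400; Delacroix 51,486.23 → $51,475.

Okafor: $128,350; Becker: $168,400; Delacroix: $51,475; Marchetti: $63,500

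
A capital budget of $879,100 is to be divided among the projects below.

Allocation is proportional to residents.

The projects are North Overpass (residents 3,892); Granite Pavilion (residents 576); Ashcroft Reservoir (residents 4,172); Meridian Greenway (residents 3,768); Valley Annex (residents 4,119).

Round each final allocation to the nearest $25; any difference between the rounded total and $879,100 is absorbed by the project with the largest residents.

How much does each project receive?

North Overpass: $207,025 | Granite Pavilion: $30,650 | Ashcroft Reservoir: $221,900 | Meridian Greenway: $200,425 | Valley Annex: $219,100

Total residents = 3,892 + 576 + 4,172 + 3,768 + 4,119 = 16,527.
Unrounded shares: North Overpass 207,022.28; Granite Pavilion 30,638.45; Ashcroft Reservoir 221,915.97; Meridian Greenway 200,426.50; Valley Annex 219,096.81.
Rounded to nearest $25: North Overpass $207,025; Granite Pavilion $30,650; Ashcroft Reservoir $221,925; Meridian Greenway $200,425; Valley Annex $219,100. Sum = $879,125.
Difference $879,100 − $879,125 = −$25 applied to largest residents (Ashcroft Reservoir): Ashcroft Reservoir becomes $221,900.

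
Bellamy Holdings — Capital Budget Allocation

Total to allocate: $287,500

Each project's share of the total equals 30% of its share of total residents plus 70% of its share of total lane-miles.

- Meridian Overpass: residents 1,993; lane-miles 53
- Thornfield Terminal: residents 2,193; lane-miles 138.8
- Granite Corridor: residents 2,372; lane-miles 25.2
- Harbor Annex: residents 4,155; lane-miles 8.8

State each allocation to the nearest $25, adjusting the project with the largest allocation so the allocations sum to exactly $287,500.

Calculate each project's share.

Totals — residents 10,713, lane-miles 225.8.
Blended shares (30% residents + 70% lane-miles): Meridian Overpass 0.2201; Thornfield Terminal 0.4917; Granite Corridor 0.1445; Harbor Annex 0.1436.
Unrounded shares: Meridian Overpass 63,283.18; Thornfield Terminal 141,364.80; Granite Corridor 41,557.03; Harbor Annex 41,294.99.
After rounding ($25): Meridian Overpass $63,275; Thornfield Terminal $141,375; Granite Corridor $41,550; Harbor Annex $41,300. Sum = $287,500.
Rounded total matches; no reconciliation needed.

Meridian Overpass: $63,275; Thornfield Terminal: $141,375; Granite Corridor: $41,550; Harbor Annex: $41,300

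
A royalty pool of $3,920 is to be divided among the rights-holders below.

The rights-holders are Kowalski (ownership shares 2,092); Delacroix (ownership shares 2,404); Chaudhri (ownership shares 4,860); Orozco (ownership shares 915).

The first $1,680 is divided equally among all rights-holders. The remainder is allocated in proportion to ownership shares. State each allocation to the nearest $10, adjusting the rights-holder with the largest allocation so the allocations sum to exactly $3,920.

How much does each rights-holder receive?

First tranche $1,680 split equally: $420 each.
Remainder $2,240 by ownership shares (total 10,271): Kowalski 456.24 → $460; Delacroix 524.29 → $520; Chaudhri 1,059.92 → $1,060; Orozco 199.55 → $200.
Totals: Kowalski $420 + $460 = $880; Delacroix $420 + $520 = $940; Chaudhri $420 + $1,060 = $1,480; Orozco $420 + $200 = $620.

Kowalski: $880 | Delacroix: $940 | Chaudhri: $1,480 | Orozco: $620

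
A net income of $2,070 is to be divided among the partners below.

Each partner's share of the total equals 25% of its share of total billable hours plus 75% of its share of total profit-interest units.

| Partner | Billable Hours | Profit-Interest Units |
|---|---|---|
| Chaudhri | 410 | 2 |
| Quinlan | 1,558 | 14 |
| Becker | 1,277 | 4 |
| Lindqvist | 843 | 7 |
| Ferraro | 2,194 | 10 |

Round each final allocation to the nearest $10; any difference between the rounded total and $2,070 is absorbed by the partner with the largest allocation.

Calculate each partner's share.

Billable hours total 6,282; profit-interest units total 37.
Blended shares (25% billable hours + 75% profit-interest units): Chaudhri 0.0569; Quinlan 0.3458; Becker 0.1319; Lindqvist 0.1754; Ferraro 0.2900.
Pro-rata amounts: Chaudhri 117.69; Quinlan 715.78; Becker 273.03; Lindqvist 363.16; Ferraro 600.33.
At nearest $10: Chaudhri $120; Quinlan $720; Becker $270; Lindqvist $360; Ferraro $600. Sum = $2,070.
No rounding difference to absorb.

Chaudhri: $120; Quinlan: $720; Becker: $270; Lindqvist: $360; Ferraro: $600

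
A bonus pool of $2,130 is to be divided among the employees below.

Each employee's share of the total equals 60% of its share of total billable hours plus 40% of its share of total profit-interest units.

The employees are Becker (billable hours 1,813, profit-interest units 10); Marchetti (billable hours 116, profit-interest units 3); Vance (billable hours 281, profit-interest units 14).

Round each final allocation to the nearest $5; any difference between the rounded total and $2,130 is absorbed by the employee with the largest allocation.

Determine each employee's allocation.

Totals — billable hours 2,210, profit-interest units 27.
Blended shares (60% billable hours + 40% profit-interest units): Becker 0.6404; Marchetti 0.0759; Vance 0.2837.
Unrounded shares: Becker 1,363.98; Marchetti 161.75; Vance 604.27.
At nearest $5: Becker $1,365; Marchetti $160; Vance $605. Sum = $2,130.
Sum already equals the total — no adjustment.

Becker: $1,365 | Marchetti: $160 | Vance: $605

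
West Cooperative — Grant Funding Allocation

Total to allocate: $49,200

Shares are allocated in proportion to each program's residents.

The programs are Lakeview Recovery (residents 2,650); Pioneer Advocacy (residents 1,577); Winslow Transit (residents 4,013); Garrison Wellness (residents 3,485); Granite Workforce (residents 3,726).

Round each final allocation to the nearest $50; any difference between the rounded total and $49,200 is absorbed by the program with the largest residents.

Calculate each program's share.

Total residents = 2,650 + 1,577 + 4,013 + 3,485 + 3,726 = 15,451.
Unrounded shares: Lakeview Recovery 8,438.29; Pioneer Advocacy 5,021.58; Winslow Transit 12,778.44; Garrison Wellness 11,097.15; Granite Workforce 11,864.55.
At nearest $50: Lakeview Recovery $8,450; Pioneer Advocacy $5,000; Winslow Transit $12,800; Garrison Wellness $11,100; Granite Workforce $11,850. Sum = $49,200.
No rounding difference to absorb.

Lakeview Recovery: $8,450 · Pioneer Advocacy: $5,000 · Winslow Transit: $12,800 · Garrison Wellness: $11,100 · Granite Workforce: $11,850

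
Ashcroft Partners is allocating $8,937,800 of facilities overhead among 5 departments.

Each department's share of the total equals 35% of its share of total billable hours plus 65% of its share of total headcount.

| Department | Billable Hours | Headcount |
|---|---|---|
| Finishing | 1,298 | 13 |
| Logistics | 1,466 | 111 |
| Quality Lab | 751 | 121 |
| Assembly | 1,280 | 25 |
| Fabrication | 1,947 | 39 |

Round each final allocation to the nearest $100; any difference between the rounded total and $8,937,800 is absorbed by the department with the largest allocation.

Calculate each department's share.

Billable hours total 6,742; headcount total 309.
Combined weights (35% billable hours + 65% headcount): Finishing 0.0947; Logistics 0.3096; Quality Lab 0.2935; Assembly 0.1190; Fabrication 0.1831.
Proportional shares: Finishing 846,676.40; Logistics 2,767,144.30; Quality Lab 2,623,402.43; Assembly 1,063,938.92; Fabrication 1,636,637.95.
After rounding ($100): Finishing $846,700; Logistics $2,767,100; Quality Lab $2,623,400; Assembly $1,063,900; Fabrication $1,636,600. Sum = $8,937,700.
Difference $8,937,800 − $8,937,700 = +$100 applied to largest allocation (Logistics): Logistics becomes $2,767,200.

Finishing: $846,700 | Logistics: $2,767,200 | Quality Lab: $2,623,400 | Assembly: $1,063,900 | Fabrication: $1,636,600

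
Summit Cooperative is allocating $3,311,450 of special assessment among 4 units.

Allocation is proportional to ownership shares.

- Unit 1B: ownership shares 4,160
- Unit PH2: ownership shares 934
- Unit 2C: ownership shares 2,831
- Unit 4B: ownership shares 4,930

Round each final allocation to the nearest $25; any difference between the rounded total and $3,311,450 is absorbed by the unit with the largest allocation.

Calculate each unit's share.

Sum of ownership shares: 12,855.
Proportional shares: Unit 1B 4,160/12,855 × $3,311,450 = 1,071,616.65; Unit PH2 934/12,855 × $3,311,450 = 240,598.55; Unit 2C 2,831/12,855 × $3,311,450 = 729,266.04; Unit 4B 4,930/12,855 × $3,311,450 = 1,269,968.77.
After rounding ($25): Unit 1B $1,071,625; Unit PH2 $240,600; Unit 2C $729,275; Unit 4B $1,269,975. Sum = $3,311,475.
Difference $3,311,450 − $3,311,475 = −$25 applied to largest allocation (Unit 4B): Unit 4B becomes $1,269,950.

Unit 1B: $1,071,625 | Unit PH2: $240,600 | Unit 2C: $729,275 | Unit 4B: $1,269,950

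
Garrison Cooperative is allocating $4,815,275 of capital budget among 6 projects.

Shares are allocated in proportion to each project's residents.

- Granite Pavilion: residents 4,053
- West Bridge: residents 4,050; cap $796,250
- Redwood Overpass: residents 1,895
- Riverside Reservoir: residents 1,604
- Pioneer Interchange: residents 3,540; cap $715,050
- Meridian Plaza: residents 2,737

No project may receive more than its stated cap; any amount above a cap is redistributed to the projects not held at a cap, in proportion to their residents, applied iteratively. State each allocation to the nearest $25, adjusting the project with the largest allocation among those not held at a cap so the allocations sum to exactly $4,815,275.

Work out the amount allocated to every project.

Combined residents = 17,879.
Proportional shares (ignoring caps): Granite Pavilion 1,091,577.25; West Bridge 1,090,769.27; Redwood Overpass 510,372.29; Riverside Reservoir 431,998.50; Pioneer Interchange 953,413.14; Meridian Plaza 737,144.56.
Cap binds for West Bridge ($796,250), Pioneer Interchange ($715,050); residual $3,303,975 reallocated over remaining residents 10,289.
Redistributed shares: Granite Pavilion 1,301,488.06 → $1,301,500; Redwood Overpass 608,517.12 → $608,525; Riverside Reservoir 515,072.01 → $515,075; Meridian Plaza 878,897.81 → $878,900.
Rounding difference −$25 applied to Granite Pavilion → $1,301,475.

Granite Pavilion: $1,301,475 · West Bridge: $796,250 · Redwood Overpass: $608,525 · Riverside Reservoir: $515,075 · Pioneer Interchange: $715,050 · Meridian Plaza: $878,900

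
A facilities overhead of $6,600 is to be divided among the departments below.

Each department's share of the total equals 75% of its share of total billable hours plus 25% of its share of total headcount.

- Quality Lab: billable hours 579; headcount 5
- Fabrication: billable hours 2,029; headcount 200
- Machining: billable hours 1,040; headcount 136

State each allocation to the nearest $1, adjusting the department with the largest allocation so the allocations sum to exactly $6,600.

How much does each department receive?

Quality Lab: $810 | Fabrication: $3,721 | Machining: $2,069

Billable hours total 3,648; headcount total 341.
Composite weights (75% billable hours + 25% headcount): Quality Lab 0.1227; Fabrication 0.5638; Machining 0.3135.
Unrounded shares: Quality Lab 809.84; Fabrication 3,720.91; Machining 2,069.25.
After rounding ($1): Quality Lab $810; Fabrication $3,721; Machining $2,069. Sum = $6,600.
No rounding difference to absorb.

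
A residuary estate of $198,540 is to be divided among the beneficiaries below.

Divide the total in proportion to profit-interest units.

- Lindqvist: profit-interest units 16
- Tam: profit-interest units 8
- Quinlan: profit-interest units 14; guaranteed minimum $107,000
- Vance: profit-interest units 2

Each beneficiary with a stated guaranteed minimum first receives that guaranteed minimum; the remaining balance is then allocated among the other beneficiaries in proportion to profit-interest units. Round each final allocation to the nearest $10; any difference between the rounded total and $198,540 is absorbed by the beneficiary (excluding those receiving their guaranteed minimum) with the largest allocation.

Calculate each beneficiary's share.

Lindqvist: $56,330 · Tam: $28,170 · Quinlan: $107,000 · Vance: $7,040

Minimums first: Quinlan $107,000. Residual $91,540.
Residual split over remaining profit-interest units 26: Lindqvist 56,332.31 → $56,330; Tam 28,166.15 → $28,170; Vance 7,041.54 → $7,040.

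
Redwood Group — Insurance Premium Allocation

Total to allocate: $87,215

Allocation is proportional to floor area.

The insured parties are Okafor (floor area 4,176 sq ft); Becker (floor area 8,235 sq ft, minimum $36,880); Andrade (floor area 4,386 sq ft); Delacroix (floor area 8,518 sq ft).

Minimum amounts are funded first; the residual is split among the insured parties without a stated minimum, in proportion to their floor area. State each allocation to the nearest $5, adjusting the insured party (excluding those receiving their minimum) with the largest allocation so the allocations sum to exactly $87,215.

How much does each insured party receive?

Okafor: $12,305 | Becker: $36,880 | Andrade: $12,925 | Delacroix: $25,105

Fund the minimums — Becker $36,880. Balance $50,335.
Balance split over remaining floor area 17,080: Okafor 12,306.73 → $12,305; Andrade 12,925.60 → $12,925; Delacroix 25,102.67 → $25,105.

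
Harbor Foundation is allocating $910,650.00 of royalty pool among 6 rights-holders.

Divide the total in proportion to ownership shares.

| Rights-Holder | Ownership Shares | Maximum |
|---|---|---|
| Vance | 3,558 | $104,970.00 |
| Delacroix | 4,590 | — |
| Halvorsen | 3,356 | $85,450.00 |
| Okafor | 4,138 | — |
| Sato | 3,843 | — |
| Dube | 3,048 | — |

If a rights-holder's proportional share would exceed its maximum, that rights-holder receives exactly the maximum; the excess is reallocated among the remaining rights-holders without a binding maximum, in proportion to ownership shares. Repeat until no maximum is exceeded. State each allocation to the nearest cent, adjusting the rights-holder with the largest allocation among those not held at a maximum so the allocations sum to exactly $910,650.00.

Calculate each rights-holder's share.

Sum of ownership shares: 22,533.
Proportional shares (ignoring caps): Vance 143,793.2233; Delacroix 185,500.5326; Halvorsen 135,629.5833; Okafor 167,233.3777; Sato 155,311.2302; Dube 123,182.0530.
Held at cap: Vance ($104,970.00), Halvorsen ($85,450.00); balance $720,230.00 reallocated over remaining ownership shares 15,619.
Shares after redistribution: Delacroix 211,656.0407 → $211,656.04; Okafor 190,813.2236 → $190,813.22; Sato 177,210.0576 → $177,210.06; Dube 140,550.6780 → $140,550.68.

Vance: $104,970.00; Delacroix: $211,656.04; Halvorsen: $85,450.00; Okafor: $190,813.22; Sato: $177,210.06; Dube: $140,550.68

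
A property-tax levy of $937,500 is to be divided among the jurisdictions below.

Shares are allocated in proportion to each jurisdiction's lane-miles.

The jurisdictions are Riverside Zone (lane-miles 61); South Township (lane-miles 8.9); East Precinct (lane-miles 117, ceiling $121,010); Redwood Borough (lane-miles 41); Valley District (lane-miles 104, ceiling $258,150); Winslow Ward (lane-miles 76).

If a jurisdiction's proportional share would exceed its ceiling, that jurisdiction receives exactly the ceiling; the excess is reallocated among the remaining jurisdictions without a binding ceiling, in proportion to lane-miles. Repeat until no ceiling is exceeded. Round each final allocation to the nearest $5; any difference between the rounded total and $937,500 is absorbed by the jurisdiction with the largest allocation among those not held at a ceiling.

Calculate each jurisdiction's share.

Combined lane-miles = 407.9.
Unconstrained shares: Riverside Zone 140,199.80; South Township 20,455.38; East Precinct 268,907.82; Redwood Borough 94,232.66; Valley District 239,029.17; Winslow Ward 174,675.17.
Held at cap: East Precinct ($121,010); balance $816,490 reallocated over remaining lane-miles 290.9.
Held at cap: Valley District ($258,150); balance $558,340 reallocated over remaining lane-miles 186.9.
Redistributed shares: Riverside Zone 182,229.75 → $182,230; South Township 26,587.62 → $26,590; Redwood Borough 122,482.29 → $122,480; Winslow Ward 227,040.34 → $227,040.

Riverside Zone: $182,230 | South Township: $26,590 | East Precinct: $121,010 | Redwood Borough: $122,480 | Valley District: $258,150 | Winslow Ward: $227,040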